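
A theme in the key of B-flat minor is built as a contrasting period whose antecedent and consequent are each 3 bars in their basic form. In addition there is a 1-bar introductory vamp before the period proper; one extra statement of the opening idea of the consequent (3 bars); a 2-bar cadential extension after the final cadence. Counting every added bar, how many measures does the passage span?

Basic contrasting period: 3 + 3 = 6 bars.
6 (basic form) + 1 (introduction) + 3 (extra statement) + 2 (cadential extension) = 12.

12 measures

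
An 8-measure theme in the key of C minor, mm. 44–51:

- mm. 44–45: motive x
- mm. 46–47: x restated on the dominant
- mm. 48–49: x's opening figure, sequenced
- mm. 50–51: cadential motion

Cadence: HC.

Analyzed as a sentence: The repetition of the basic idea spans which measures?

The presentation of a sentence is the basic idea (measures 44–45) plus its repetition (bars 46–47); the repetition of the basic idea is therefore mm. 46–47.

measures 46–47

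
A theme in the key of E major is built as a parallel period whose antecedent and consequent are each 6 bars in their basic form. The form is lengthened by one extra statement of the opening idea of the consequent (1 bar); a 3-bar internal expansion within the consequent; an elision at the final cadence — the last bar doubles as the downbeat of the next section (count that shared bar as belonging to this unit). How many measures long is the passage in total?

16 measures

Basic parallel period: 6 + 6 = 12 bars.
12 (basic form) + 1 (extra statement) + 3 (internal expansion) = 16.
The elision shares a bar with the next section but does not change this unit's count.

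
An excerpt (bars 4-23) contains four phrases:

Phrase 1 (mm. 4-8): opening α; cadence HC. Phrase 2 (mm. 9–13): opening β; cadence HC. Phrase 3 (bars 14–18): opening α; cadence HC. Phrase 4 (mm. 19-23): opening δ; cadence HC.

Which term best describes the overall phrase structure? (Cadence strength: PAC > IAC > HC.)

Phrase 4 ends with a half cadence, no stronger than phrase 2's half cadence, so the four phrases do not form a double period; nor do phrases 3–4 duplicate 1–2, so it is not a repeated period. With no phrase reaching a conclusive cadence, the passage is a phrase group.

phrase group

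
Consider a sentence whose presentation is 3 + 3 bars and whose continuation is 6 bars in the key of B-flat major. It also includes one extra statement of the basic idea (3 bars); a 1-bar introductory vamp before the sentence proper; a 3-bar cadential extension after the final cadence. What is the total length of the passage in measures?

19 measures

Basic sentence: 3 + 3 + 6 = 12 bars.
12 (basic form) + 3 (extra statement) + 1 (introduction) + 3 (cadential extension) = 19.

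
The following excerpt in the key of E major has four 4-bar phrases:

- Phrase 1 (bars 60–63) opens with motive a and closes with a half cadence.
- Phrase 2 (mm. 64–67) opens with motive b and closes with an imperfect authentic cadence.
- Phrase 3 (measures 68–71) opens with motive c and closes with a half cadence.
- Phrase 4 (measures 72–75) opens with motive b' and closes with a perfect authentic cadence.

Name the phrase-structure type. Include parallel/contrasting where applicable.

Four phrases in two halves: the first half (mm. 60–67) ends with an imperfect authentic cadence, the second (mm. 68–75) with a perfect authentic cadence — a large antecedent–consequent pair, i.e. a double period.
Phrase 3 begins with different material from phrase 1, making it contrasting.

contrasting double period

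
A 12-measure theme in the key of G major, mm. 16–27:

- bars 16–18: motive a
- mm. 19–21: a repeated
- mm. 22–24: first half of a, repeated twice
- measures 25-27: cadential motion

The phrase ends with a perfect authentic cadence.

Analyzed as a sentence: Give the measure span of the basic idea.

measures 16–18

The presentation of a sentence is the basic idea (mm. 16–18) plus its repetition (bars 19–21); the basic idea is therefore mm. 16–18.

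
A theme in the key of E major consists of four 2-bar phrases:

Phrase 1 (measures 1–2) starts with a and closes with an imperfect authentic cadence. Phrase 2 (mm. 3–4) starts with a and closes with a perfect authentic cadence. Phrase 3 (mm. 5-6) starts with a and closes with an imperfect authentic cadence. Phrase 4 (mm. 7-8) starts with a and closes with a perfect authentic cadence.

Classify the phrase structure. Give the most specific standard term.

The cadence pattern IAC–PAC–IAC–PAC is weak–strong twice, and phrases 3–4 restate phrases 1–2: a period heard twice, not a double period (which would end weakly at phrase 2).

repeated period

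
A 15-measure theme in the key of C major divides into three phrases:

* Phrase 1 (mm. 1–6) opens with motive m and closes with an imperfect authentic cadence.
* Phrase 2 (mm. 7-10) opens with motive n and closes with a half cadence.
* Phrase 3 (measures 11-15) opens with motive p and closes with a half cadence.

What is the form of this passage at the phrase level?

phrase group

The final phrase closes with a half cadence, which is not stronger than the preceding half cadence; the 3 phrases lack an overall antecedent–consequent design and so form a phrase group.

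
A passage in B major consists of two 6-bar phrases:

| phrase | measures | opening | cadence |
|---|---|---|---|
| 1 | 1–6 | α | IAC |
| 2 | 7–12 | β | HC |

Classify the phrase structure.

phrase group

The second phrase closes with a half cadence, which is not stronger than the first phrase's imperfect authentic cadence; without a weak→strong cadential pair there is no antecedent–consequent relationship, so this is a phrase group rather than a period.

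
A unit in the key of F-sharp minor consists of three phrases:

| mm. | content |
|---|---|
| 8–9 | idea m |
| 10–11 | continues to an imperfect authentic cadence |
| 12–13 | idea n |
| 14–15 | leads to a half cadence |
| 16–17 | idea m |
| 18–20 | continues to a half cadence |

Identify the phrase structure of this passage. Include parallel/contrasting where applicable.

phrase group

The final phrase closes with a half cadence, which is not stronger than the preceding half cadence; the 3 phrases lack an overall antecedent–consequent design and so form a phrase group.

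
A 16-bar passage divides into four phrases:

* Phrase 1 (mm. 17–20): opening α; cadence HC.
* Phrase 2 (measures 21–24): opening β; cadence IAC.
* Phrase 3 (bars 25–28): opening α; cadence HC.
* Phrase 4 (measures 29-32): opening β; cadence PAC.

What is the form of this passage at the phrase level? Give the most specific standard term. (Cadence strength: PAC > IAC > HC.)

parallel double period

Four phrases in two halves: the first half (mm. 17–24) ends with an imperfect authentic cadence, the second (measures 25–32) with a perfect authentic cadence — a large antecedent–consequent pair, i.e. a double period.
Phrase 3 begins with the same material as phrase 1, making it parallel.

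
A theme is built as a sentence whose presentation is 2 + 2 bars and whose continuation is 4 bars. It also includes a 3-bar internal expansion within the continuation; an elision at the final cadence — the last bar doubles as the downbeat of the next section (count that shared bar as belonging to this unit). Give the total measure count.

Basic sentence: 2 + 2 + 4 = 8 bars.
8 (basic form) + 3 (internal expansion) = 11.
The elision shares a bar with the next section but does not change this unit's count.

11 measures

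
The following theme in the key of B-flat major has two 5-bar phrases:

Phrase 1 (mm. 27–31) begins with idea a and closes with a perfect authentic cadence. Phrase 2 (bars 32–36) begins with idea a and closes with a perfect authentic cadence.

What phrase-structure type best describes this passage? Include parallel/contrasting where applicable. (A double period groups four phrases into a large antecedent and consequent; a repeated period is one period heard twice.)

Both phrases have the same opening (a) and the same cadence (perfect authentic cadence): the second is a restatement, not a consequent, so this is a repeated phrase rather than a period.

repeated phrase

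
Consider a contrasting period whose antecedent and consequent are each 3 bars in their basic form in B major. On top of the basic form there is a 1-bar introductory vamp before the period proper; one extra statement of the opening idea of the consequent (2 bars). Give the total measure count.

Basic contrasting period: 3 + 3 = 6 bars.
6 (basic form) + 1 (introduction) + 2 (extra statement) = 9.

9 measures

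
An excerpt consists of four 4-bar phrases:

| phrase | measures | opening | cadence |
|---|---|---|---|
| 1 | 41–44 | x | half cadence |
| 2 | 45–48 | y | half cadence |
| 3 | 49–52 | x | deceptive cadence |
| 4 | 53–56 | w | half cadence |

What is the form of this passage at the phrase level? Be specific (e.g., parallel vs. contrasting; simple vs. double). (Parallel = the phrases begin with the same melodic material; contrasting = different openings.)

phrase group

Phrase 4 ends with a half cadence, no stronger than phrase 2's half cadence, so the four phrases do not form a double period; nor do phrases 3–4 duplicate 1–2, so it is not a repeated period. With no phrase reaching a conclusive cadence, the passage is a phrase group.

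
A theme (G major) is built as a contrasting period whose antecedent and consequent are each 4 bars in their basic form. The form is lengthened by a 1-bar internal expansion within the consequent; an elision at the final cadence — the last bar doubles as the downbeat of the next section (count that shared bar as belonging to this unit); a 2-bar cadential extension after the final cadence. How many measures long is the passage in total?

11 measures

Basic contrasting period: 4 + 4 = 8 bars.
8 (basic form) + 1 (internal expansion) + 2 (cadential extension) = 11.
The elision shares a bar with the next section but does not change this unit's count.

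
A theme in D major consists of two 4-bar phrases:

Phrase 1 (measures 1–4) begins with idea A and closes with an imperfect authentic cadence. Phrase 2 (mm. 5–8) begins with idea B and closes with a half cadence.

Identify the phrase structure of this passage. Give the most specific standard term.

The second phrase closes with a half cadence, which is not stronger than the first phrase's imperfect authentic cadence; without a weak→strong cadential pair there is no antecedent–consequent relationship, so this is a phrase group rather than a period.

phrase group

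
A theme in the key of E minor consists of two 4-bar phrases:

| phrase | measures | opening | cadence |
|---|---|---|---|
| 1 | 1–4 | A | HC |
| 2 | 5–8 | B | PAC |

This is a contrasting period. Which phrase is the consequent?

The phrase ending with the weaker cadence (half cadence) is the antecedent; the one ending more conclusively (perfect authentic cadence) is the consequent. The consequent is phrase 2.

phrase 2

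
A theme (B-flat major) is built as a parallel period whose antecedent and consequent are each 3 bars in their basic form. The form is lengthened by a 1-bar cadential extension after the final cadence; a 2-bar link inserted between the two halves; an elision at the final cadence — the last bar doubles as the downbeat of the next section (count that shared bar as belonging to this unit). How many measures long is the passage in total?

Basic parallel period: 3 + 3 = 6 bars.
6 (basic form) + 1 (cadential extension) + 2 (link) = 9.
The elision shares a bar with the next section but does not change this unit's count.

9 measures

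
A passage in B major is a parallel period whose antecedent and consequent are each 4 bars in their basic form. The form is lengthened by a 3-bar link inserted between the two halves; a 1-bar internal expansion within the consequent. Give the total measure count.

12 measures

Basic parallel period: 4 + 4 = 8 bars.
8 (basic form) + 3 (link) + 1 (internal expansion) = 12.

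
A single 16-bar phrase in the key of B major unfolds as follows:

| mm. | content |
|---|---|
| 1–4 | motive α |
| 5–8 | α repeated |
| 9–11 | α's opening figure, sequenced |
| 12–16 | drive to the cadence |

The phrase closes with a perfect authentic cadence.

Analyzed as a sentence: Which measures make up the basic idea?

measures 1–4

The presentation of a sentence is the basic idea (measures 1-4) plus its repetition (mm. 5–8); the basic idea is therefore measures 1–4.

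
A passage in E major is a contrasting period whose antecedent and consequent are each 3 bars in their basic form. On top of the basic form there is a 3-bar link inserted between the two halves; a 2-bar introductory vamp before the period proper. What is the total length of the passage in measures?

11 measures

Basic contrasting period: 3 + 3 = 6 bars.
6 (basic form) + 3 (link) + 2 (introduction) = 11.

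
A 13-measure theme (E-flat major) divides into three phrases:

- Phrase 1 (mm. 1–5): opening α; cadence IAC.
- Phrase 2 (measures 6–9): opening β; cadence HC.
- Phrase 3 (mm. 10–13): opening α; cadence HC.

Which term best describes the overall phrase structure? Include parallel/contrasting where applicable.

phrase group

The final phrase closes with a half cadence, which is not stronger than the preceding half cadence; the 3 phrases lack an overall antecedent–consequent design and so form a phrase group.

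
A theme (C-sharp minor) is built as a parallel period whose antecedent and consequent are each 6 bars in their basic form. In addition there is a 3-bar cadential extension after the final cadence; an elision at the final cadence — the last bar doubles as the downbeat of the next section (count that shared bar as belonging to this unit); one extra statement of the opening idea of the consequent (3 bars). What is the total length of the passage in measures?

Basic parallel period: 6 + 6 = 12 bars.
12 (basic form) + 3 (cadential extension) + 3 (extra statement) = 18.
The elision shares a bar with the next section but does not change this unit's count.

18 measures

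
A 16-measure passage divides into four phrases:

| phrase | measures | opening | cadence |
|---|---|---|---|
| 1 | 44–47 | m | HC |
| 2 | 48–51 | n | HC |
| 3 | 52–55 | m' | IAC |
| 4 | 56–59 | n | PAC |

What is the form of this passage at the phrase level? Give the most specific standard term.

Four phrases in two halves: the first half (mm. 44–51) ends with a half cadence, the second (mm. 52–59) with a perfect authentic cadence — a large antecedent–consequent pair, i.e. a double period.
Phrase 3 begins with the same material as phrase 1, making it parallel.

parallel double period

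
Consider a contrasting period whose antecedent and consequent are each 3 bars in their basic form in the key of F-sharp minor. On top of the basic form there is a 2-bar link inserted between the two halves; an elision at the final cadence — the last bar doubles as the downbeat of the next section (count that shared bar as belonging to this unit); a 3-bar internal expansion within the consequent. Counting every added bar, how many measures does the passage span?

Basic contrasting period: 3 + 3 = 6 bars.
6 (basic form) + 2 (link) + 3 (internal expansion) = 11.
The elision shares a bar with the next section but does not change this unit's count.

11 measures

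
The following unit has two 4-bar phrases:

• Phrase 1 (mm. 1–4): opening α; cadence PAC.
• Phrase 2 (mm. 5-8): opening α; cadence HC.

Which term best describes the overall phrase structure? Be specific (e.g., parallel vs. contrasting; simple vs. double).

The second phrase closes with a half cadence, which is not stronger than the first phrase's perfect authentic cadence; without a weak→strong cadential pair there is no antecedent–consequent relationship, so this is a phrase group rather than a period.

phrase group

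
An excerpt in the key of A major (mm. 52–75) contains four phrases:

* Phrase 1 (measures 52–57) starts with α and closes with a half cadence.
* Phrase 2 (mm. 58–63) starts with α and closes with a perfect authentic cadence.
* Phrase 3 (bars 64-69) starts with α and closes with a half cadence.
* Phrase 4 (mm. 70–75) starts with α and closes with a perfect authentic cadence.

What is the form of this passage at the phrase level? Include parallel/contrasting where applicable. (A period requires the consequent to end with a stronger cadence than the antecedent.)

repeated period

The cadence pattern HC–PAC–HC–PAC is weak–strong twice, and phrases 3–4 restate phrases 1–2: a period heard twice, not a double period (which would end weakly at phrase 2).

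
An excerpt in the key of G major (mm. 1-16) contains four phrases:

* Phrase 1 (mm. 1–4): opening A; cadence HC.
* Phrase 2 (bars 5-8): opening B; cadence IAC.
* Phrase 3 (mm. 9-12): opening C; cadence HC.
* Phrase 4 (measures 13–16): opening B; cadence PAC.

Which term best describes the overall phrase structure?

contrasting double period

Four phrases in two halves: the first half (bars 1–8) ends with an imperfect authentic cadence, the second (measures 9–16) with a perfect authentic cadence — a large antecedent–consequent pair, i.e. a double period.
Phrase 3 begins with different material from phrase 1, making it contrasting.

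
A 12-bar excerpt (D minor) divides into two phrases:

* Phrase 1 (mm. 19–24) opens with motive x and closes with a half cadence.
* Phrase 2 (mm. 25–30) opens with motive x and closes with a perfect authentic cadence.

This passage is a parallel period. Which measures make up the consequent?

measures 25–30

The antecedent is the phrase ending with the weaker cadence (half cadence, phrase 1) and the consequent the one ending more conclusively (perfect authentic cadence, phrase 2); the consequent is mm. 25–30.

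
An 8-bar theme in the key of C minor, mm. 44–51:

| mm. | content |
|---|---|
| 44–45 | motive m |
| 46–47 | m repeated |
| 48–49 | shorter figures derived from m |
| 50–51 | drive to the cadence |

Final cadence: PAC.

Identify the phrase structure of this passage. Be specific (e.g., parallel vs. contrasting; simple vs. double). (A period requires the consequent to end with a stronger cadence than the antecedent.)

sentence

Basic idea (measures 44–45) + its repetition (bars 46–47) form the presentation; fragmentation and cadence (mm. 48–51) form the continuation — the 8-bar whole is a sentence.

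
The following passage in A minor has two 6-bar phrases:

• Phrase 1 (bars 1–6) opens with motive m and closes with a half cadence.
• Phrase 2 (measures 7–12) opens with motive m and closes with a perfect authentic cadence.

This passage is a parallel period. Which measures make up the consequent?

measures 7–12

The antecedent is the phrase ending with the weaker cadence (half cadence, phrase 1) and the consequent the one ending more conclusively (perfect authentic cadence, phrase 2); the consequent is bars 7–12.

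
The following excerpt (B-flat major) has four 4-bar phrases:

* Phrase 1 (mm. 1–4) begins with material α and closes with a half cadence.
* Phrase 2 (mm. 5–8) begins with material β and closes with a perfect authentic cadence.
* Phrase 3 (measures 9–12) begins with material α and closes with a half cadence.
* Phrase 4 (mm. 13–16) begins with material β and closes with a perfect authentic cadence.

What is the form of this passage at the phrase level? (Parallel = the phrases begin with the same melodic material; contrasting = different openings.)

The cadence pattern HC–PAC–HC–PAC is weak–strong twice, and phrases 3–4 restate phrases 1–2: a period heard twice, not a double period (which would end weakly at phrase 2).

repeated period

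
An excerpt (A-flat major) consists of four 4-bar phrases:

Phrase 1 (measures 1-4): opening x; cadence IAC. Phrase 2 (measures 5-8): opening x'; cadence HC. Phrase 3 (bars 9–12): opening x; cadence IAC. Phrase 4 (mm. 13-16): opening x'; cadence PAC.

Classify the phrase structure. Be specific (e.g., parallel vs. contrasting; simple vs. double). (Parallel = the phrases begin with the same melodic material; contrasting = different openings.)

parallel double period

Four phrases in two halves: the first half (measures 1-8) ends with a half cadence, the second (measures 9–16) with a perfect authentic cadence — a large antecedent–consequent pair, i.e. a double period.
Phrase 3 begins with the same material as phrase 1, making it parallel.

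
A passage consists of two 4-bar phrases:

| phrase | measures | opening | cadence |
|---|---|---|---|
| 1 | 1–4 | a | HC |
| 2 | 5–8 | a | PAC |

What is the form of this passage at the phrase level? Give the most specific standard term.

Phrase 1 ends with a half cadence (weaker) and phrase 2 with a perfect authentic cadence (stronger): antecedent + consequent = a period.
The two phrases open with the same material (a / a), so the period is parallel.

parallel period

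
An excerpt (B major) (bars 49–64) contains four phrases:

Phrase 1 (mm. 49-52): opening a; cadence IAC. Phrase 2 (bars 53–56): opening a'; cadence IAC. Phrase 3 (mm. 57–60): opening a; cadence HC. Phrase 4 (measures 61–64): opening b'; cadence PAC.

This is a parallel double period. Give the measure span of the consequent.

measures 57–64

In a double period the first pair of phrases (ending imperfect authentic cadence) is the large antecedent and the second pair (ending perfect authentic cadence) is the large consequent; the consequent is measures 57–64.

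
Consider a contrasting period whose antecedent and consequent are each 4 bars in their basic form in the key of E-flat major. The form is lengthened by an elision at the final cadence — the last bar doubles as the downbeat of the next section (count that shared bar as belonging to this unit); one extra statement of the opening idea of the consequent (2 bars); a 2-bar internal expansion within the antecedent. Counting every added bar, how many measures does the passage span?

Basic contrasting period: 4 + 4 = 8 bars.
8 (basic form) + 2 (extra statement) + 2 (internal expansion) = 12.
The elision shares a bar with the next section but does not change this unit's count.

12 measures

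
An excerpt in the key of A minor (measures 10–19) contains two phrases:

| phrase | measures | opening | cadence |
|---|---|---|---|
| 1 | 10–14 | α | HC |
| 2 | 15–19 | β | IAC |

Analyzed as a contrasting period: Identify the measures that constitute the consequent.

measures 15–19

The antecedent is the phrase ending with the weaker cadence (half cadence, phrase 1) and the consequent the one ending more conclusively (imperfect authentic cadence, phrase 2); the consequent is mm. 15–19.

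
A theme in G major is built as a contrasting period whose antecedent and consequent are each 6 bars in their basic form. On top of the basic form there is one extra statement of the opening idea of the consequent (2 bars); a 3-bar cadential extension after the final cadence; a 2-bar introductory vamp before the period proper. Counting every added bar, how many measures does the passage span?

19 measures

Basic contrasting period: 6 + 6 = 12 bars.
12 (basic form) + 2 (extra statement) + 3 (cadential extension) + 2 (introduction) = 19.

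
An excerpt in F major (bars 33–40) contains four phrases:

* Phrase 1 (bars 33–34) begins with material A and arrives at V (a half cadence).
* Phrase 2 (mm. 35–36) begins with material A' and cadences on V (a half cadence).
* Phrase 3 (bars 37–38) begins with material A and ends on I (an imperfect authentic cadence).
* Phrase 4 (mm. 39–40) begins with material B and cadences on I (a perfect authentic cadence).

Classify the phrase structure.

Four phrases in two halves: the first half (bars 33-36) ends with a half cadence, the second (measures 37-40) with a perfect authentic cadence — a large antecedent–consequent pair, i.e. a double period.
Phrase 3 begins with the same material as phrase 1, making it parallel.

parallel double period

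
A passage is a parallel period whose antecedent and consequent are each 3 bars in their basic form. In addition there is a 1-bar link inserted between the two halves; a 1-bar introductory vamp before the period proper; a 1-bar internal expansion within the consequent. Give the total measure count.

Basic parallel period: 3 + 3 = 6 bars.
6 (basic form) + 1 (link) + 1 (introduction) + 1 (internal expansion) = 9.

9 measures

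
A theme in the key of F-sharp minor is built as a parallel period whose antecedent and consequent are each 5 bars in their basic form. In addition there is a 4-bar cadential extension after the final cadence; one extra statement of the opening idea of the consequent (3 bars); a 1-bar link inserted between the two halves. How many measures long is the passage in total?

Basic parallel period: 5 + 5 = 10 bars.
10 (basic form) + 4 (cadential extension) + 3 (extra statement) + 1 (link) = 18.

18 measures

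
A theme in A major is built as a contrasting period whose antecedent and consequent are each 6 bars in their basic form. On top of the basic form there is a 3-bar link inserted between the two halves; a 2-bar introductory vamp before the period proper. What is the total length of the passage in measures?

Basic contrasting period: 6 + 6 = 12 bars.
12 (basic form) + 3 (link) + 2 (introduction) = 17.

17 measures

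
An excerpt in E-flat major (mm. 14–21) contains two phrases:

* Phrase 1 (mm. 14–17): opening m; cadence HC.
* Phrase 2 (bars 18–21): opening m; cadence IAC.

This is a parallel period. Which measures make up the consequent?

The phrase ending with the weaker cadence (half cadence) is the antecedent; the one ending more conclusively (imperfect authentic cadence) is the consequent. The consequent is measures 18–21.

measures 18–21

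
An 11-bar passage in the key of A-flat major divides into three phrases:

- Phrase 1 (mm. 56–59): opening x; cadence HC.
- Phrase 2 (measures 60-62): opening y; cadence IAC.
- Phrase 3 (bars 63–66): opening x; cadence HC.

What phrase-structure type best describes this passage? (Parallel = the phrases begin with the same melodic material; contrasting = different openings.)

The final phrase closes with a half cadence, which is not stronger than the preceding imperfect authentic cadence; the 3 phrases lack an overall antecedent–consequent design and so form a phrase group.

phrase group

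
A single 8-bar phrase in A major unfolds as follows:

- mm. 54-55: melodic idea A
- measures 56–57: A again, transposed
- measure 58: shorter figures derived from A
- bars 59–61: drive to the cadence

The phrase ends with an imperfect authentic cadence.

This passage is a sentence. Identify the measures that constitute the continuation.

measures 58–61

After the presentation (mm. 54–57), the continuation covers the fragmentation through the cadence: bars 58–61.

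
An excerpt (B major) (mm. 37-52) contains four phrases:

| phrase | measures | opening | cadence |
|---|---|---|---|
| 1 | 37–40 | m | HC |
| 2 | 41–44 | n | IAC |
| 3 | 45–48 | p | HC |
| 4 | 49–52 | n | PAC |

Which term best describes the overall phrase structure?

contrasting double period

Four phrases in two halves: the first half (bars 37-44) ends with an imperfect authentic cadence, the second (bars 45–52) with a perfect authentic cadence — a large antecedent–consequent pair, i.e. a double period.
Phrase 3 begins with different material from phrase 1, making it contrasting.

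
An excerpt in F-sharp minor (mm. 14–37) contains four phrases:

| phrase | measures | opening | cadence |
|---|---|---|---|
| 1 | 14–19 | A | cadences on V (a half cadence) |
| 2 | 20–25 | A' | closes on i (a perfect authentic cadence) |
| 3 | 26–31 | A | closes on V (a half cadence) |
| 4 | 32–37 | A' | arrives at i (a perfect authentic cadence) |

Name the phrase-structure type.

The cadence pattern HC–PAC–HC–PAC is weak–strong twice, and phrases 3–4 restate phrases 1–2: a period heard twice, not a double period (which would end weakly at phrase 2).

repeated period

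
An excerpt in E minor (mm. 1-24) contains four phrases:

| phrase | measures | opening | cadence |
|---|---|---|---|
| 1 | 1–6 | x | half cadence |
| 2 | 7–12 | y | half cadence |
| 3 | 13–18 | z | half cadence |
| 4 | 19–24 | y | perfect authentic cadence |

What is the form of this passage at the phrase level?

contrasting double period

Four phrases in two halves: the first half (mm. 1–12) ends with a half cadence, the second (mm. 13–24) with a perfect authentic cadence — a large antecedent–consequent pair, i.e. a double period.
Phrase 3 begins with different material from phrase 1, making it contrasting.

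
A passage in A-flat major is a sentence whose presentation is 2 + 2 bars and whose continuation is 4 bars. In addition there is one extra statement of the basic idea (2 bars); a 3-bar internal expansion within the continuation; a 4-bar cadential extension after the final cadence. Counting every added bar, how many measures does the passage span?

17 measures

Basic sentence: 2 + 2 + 4 = 8 bars.
8 (basic form) + 2 (extra statement) + 3 (internal expansion) + 4 (cadential extension) = 17.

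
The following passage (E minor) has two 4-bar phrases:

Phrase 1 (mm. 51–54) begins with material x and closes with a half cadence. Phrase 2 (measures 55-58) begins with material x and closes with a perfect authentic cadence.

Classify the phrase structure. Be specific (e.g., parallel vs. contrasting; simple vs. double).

parallel period

Phrase 1 ends with a half cadence (weaker) and phrase 2 with a perfect authentic cadence (stronger): antecedent + consequent = a period.
The two phrases open with the same material (x / x), so the period is parallel.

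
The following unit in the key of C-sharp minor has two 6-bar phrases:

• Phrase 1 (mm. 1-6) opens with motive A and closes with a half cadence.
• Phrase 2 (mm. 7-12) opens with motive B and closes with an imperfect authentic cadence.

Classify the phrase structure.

Phrase 1 ends with a half cadence (weaker) and phrase 2 with an imperfect authentic cadence (stronger): antecedent + consequent = a period.
The two phrases open with different material (A / B), so the period is contrasting.

contrasting period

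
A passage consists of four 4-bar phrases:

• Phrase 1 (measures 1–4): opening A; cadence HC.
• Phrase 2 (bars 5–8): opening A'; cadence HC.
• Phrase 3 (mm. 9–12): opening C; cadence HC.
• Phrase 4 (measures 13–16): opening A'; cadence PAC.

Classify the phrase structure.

Four phrases in two halves: the first half (mm. 1–8) ends with a half cadence, the second (mm. 9–16) with a perfect authentic cadence — a large antecedent–consequent pair, i.e. a double period.
Phrase 3 begins with different material from phrase 1, making it contrasting.

contrasting double period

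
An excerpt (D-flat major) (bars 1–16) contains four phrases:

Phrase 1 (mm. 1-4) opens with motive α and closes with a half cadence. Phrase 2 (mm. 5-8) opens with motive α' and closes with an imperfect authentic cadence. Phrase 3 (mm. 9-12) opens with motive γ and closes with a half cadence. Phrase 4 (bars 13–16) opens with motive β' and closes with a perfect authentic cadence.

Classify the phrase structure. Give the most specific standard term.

contrasting double period

Four phrases in two halves: the first half (bars 1–8) ends with an imperfect authentic cadence, the second (mm. 9-16) with a perfect authentic cadence — a large antecedent–consequent pair, i.e. a double period.
Phrase 3 begins with different material from phrase 1, making it contrasting.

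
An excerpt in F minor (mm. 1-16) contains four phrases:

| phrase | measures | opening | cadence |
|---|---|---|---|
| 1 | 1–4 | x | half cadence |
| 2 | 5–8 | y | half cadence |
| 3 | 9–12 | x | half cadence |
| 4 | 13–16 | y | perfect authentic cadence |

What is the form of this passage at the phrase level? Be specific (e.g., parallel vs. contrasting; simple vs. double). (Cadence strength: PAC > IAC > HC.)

Four phrases in two halves: the first half (mm. 1–8) ends with a half cadence, the second (mm. 9–16) with a perfect authentic cadence — a large antecedent–consequent pair, i.e. a double period.
Phrase 3 begins with the same material as phrase 1, making it parallel.

parallel double period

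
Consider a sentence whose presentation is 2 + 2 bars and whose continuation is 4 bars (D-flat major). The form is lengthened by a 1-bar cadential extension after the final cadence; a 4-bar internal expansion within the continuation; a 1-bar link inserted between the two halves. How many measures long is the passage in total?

14 measures

Basic sentence: 2 + 2 + 4 = 8 bars.
8 (basic form) + 1 (cadential extension) + 4 (internal expansion) + 1 (link) = 14.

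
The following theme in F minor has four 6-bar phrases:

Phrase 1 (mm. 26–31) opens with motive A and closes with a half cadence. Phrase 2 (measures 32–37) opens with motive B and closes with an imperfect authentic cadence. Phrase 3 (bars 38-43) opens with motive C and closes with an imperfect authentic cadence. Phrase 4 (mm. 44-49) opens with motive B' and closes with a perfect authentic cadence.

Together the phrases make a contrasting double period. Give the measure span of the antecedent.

In a double period the first pair of phrases (ending imperfect authentic cadence) is the large antecedent and the second pair (ending perfect authentic cadence) is the large consequent; the antecedent is measures 26–37.

measures 26–37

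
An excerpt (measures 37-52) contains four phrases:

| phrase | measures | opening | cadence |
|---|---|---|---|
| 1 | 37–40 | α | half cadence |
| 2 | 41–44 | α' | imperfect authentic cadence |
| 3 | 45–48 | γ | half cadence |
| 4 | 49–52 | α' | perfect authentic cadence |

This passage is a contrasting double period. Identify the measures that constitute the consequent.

In a double period the four phrases pair into a large antecedent (phrases 1–2, ending imperfect authentic cadence) and a large consequent (phrases 3–4, ending perfect authentic cadence). The consequent spans mm. 45–52.

measures 45–52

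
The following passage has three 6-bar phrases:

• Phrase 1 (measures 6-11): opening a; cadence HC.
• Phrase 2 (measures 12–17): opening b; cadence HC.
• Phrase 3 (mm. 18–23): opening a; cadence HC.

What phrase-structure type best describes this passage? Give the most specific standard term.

phrase group

The final phrase closes with a half cadence, which is not stronger than the preceding half cadence; the 3 phrases lack an overall antecedent–consequent design and so form a phrase group.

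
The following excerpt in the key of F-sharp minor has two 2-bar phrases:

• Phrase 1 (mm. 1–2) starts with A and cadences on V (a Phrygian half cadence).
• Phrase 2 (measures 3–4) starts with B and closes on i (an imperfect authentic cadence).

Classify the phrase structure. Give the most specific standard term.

contrasting period

Phrase 1 ends with a Phrygian half cadence (weaker) and phrase 2 with an imperfect authentic cadence (stronger): antecedent + consequent = a period.
The two phrases open with different material (A / B), so the period is contrasting.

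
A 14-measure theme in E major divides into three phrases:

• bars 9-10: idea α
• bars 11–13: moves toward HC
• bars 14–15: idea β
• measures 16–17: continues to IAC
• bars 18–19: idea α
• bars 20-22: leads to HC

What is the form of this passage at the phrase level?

phrase group

The final phrase closes with a half cadence, which is not stronger than the preceding imperfect authentic cadence; the 3 phrases lack an overall antecedent–consequent design and so form a phrase group.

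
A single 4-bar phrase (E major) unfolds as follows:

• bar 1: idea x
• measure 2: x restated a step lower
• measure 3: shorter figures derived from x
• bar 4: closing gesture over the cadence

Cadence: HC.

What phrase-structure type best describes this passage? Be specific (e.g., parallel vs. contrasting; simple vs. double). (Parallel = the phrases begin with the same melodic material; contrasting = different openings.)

Basic idea (bar 1) + its repetition (bar 2) form the presentation; fragmentation and cadence (bars 3–4) form the continuation — the 4-bar whole is a sentence.

sentence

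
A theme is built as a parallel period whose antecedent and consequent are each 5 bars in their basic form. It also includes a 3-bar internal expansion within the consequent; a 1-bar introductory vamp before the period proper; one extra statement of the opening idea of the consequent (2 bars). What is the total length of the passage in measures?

Basic parallel period: 5 + 5 = 10 bars.
10 (basic form) + 3 (internal expansion) + 1 (introduction) + 2 (extra statement) = 16.

16 measures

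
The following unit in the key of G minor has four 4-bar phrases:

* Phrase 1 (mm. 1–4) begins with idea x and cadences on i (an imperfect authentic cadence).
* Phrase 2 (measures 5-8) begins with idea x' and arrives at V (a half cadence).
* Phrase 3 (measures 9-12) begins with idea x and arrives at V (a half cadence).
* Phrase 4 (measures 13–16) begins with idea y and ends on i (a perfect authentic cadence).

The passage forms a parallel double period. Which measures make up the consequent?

measures 9–16

In a double period the first pair of phrases (ending half cadence) is the large antecedent and the second pair (ending perfect authentic cadence) is the large consequent; the consequent is measures 9–16.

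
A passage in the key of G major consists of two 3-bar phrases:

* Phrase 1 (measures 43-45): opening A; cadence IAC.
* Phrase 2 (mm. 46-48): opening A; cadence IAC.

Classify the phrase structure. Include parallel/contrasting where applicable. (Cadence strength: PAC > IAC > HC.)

Both phrases have the same opening (A) and the same cadence (imperfect authentic cadence): the second is a restatement, not a consequent, so this is a repeated phrase rather than a period.

repeated phrase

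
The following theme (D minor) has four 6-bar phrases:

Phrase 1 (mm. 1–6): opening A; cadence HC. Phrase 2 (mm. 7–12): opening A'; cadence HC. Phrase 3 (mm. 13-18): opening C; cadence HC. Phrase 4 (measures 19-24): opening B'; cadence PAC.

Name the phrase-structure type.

Four phrases in two halves: the first half (mm. 1–12) ends with a half cadence, the second (mm. 13–24) with a perfect authentic cadence — a large antecedent–consequent pair, i.e. a double period.
Phrase 3 begins with different material from phrase 1, making it contrasting.

contrasting double period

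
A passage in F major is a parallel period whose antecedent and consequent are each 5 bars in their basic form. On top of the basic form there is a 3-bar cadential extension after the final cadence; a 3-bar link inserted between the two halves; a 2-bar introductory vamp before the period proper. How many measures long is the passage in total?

Basic parallel period: 5 + 5 = 10 bars.
10 (basic form) + 3 (cadential extension) + 3 (link) + 2 (introduction) = 18.

18 measures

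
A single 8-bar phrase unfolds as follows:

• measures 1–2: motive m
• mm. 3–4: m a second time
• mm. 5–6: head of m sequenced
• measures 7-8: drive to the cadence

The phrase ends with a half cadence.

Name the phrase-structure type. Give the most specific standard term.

Basic idea (mm. 1–2) + its repetition (bars 3–4) form the presentation; fragmentation and cadence (mm. 5–8) form the continuation — the 8-bar whole is a sentence.

sentence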